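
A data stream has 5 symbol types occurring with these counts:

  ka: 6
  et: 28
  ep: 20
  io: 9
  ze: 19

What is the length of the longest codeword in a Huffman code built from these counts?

3

Merge the two lowest-weight nodes at each step:
merge ka(6) and io(9): 15
merge 15 and ze(19): 34
merge ep(20) and et(28): 48
merge 34 and 48: 82
The rarest symbols sit at the bottom; the longest codeword is 3 bits.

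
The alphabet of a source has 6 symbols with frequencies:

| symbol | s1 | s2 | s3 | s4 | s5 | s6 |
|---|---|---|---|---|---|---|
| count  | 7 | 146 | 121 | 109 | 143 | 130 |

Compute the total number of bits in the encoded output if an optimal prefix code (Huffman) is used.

1665

Build the Huffman tree bottom-up:
combine s1(7), s4(109) → 116
combine 116, s3(121) → 237
combine s6(130), s5(143) → 273
combine s2(146), 237 → 383
combine 273, 383 → 656
The encoded length is the sum of every internal node's weight: 116 + 237 + 273 + 383 + 656 = 1665 bits.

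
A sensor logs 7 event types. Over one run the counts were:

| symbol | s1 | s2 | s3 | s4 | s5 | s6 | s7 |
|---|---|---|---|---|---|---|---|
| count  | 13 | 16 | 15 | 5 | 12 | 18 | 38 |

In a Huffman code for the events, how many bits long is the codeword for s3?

Build the tree from the bottom:
s4(5) + s5(12) → 17
s1(13) + s3(15) → 28
s2(16) + 17 → 33
s6(18) + 28 → 46
33 + s7(38) → 71
46 + 71 → 117
s3 sits 3 levels below the root, so its codeword is 3 bits.

3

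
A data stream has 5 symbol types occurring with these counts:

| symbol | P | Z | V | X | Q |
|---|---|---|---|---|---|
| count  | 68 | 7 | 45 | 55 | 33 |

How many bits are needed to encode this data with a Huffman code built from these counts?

456

Greedily combine the two least-frequent nodes:
combine Z(7), Q(33) → 40
combine 40, V(45) → 85
combine X(55), P(68) → 123
combine 85, 123 → 208
The encoded length is the sum of every internal node's weight: 40 + 85 + 123 + 208 = 456 bits.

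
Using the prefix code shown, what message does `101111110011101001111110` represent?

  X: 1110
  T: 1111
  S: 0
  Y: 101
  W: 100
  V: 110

Read left to right; each codeword is recognised as soon as it completes (prefix code):
  101→Y | 1111→T | 100→W | 1110→X | 100→W | 1111→T | 110→V
Decoded message: YTWXWTV

YTWXWTV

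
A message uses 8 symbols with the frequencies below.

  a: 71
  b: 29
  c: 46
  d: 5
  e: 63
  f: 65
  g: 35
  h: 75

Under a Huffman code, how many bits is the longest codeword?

5

Merge the two lowest-weight nodes at each step:
d(5) + b(29) → 34
34 + g(35) → 69
c(46) + e(63) → 109
f(65) + 69 → 134
a(71) + h(75) → 146
109 + 134 → 243
146 + 243 → 389
The first pair merged (d, b) ends up deepest, at depth 5.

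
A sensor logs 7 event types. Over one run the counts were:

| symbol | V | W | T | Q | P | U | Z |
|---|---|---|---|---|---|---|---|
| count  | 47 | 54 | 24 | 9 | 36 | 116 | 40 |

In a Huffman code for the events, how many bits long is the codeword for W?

2

Repeatedly merge the two smallest:
Q(9) + T(24) → 33
33 + P(36) → 69
Z(40) + V(47) → 87
W(54) + 69 → 123
87 + U(116) → 203
123 + 203 → 326
The subtree containing W is merged 2 times, so code length = 2.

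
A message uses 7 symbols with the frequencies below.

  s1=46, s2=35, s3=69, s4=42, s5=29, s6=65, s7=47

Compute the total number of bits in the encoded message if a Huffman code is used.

Merge the two smallest weights repeatedly:
merge s5(29) and s2(35): 64
merge s4(42) and s1(46): 88
merge s7(47) and 64: 111
merge s6(65) and s3(69): 134
merge 88 and 111: 199
merge 134 and 199: 333
Each symbol's bit-cost is frequency × depth; summing gives 929 bits (equivalently 64 + 88 + 111 + 134 + 199 + 333).

929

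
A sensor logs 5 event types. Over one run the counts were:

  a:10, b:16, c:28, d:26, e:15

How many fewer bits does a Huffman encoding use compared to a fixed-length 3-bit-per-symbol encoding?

70

Fixed-length: 3 bits × 95 symbols = 285 bits.
Huffman merges:
combine a(10), e(15) → 25
combine b(16), 25 → 41
combine d(26), c(28) → 54
combine 41, 54 → 95
Huffman total = 25 + 41 + 54 + 95 = 215 bits.
Saving = 285 − 215 = 70 bits.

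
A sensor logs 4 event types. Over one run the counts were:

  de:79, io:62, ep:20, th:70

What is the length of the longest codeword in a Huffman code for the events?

2

Merge the two lowest-weight nodes at each step:
ep(20) + io(62) → 82
th(70) + de(79) → 149
82 + 149 → 231
The first pair merged (ep, io) ends up deepest, at depth 2.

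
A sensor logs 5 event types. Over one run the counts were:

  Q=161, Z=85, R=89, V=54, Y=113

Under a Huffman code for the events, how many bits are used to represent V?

Huffman merges, smallest pair first:
V(54) + Z(85) → 139
R(89) + Y(113) → 202
139 + Q(161) → 300
202 + 300 → 502
V's leaf is at depth 3, giving a 3-bit codeword.

3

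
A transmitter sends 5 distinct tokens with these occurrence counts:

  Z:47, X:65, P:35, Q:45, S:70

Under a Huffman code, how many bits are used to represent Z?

2

Huffman merges, smallest pair first:
merge P(35) and Q(45): 80
merge Z(47) and X(65): 112
merge S(70) and 80: 150
merge 112 and 150: 262
The subtree containing Z is merged 2 times, so code length = 2.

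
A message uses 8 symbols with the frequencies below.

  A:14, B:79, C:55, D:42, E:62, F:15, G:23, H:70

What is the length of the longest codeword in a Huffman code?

5

Merge the two lowest-weight nodes at each step:
merge A(14) and F(15): 29
merge G(23) and 29: 52
merge D(42) and 52: 94
merge C(55) and E(62): 117
merge H(70) and B(79): 149
merge 94 and 117: 211
merge 149 and 211: 360
Maximum depth reached is 5.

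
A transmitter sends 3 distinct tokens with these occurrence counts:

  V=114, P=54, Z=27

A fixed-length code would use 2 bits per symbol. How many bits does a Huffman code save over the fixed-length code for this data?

114

Fixed-length: 2 bits × 195 symbols = 390 bits.
Huffman merges:
Z(27) + P(54) → 81
81 + V(114) → 195
Huffman total = 81 + 195 = 276 bits.
Saving = 390 − 276 = 114 bits.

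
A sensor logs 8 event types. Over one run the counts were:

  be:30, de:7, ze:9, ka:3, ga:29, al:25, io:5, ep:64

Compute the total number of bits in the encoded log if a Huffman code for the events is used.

Merge the two smallest weights repeatedly:
combine ka(3), io(5) → 8
combine de(7), 8 → 15
combine ze(9), 15 → 24
combine 24, al(25) → 49
combine ga(29), be(30) → 59
combine 49, 59 → 108
combine ep(64), 108 → 172
Total encoded bits = sum of merged weights = 8 + 15 + 24 + 49 + 59 + 108 + 172 = 435.

435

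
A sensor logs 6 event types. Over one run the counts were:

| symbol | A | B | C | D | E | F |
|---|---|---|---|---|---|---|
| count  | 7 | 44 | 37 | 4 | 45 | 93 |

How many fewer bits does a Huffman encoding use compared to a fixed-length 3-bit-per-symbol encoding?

175

Fixed-length: 3 bits × 230 symbols = 690 bits.
Huffman merges:
combine D(4), A(7) → 11
combine 11, C(37) → 48
combine B(44), E(45) → 89
combine 48, 89 → 137
combine F(93), 137 → 230
Huffman total = 11 + 48 + 89 + 137 + 230 = 515 bits.
Saving = 690 − 515 = 175 bits.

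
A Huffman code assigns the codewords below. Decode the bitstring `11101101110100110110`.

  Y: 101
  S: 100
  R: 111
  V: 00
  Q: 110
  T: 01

Read left to right; each codeword is recognised as soon as it completes (prefix code):
  111→R | 01→T | 101→Y | 110→Q | 100→S | 110→Q | 110→Q
Decoded message: RTYQSQQ

RTYQSQQ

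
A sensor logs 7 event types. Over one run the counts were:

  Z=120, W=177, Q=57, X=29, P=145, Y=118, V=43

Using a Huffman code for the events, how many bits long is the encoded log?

Build the Huffman tree bottom-up:
X(29) + V(43) → 72
Q(57) + 72 → 129
Y(118) + Z(120) → 238
129 + P(145) → 274
W(177) + 238 → 415
274 + 415 → 689
Total encoded bits = sum of merged weights = 72 + 129 + 238 + 274 + 415 + 689 = 1817.

1817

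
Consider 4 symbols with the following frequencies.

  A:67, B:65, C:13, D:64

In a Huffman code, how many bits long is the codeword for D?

2

Huffman merges, smallest pair first:
merge C(13) and D(64): 77
merge B(65) and A(67): 132
merge 77 and 132: 209
D sits 2 levels below the root, so its codeword is 2 bits.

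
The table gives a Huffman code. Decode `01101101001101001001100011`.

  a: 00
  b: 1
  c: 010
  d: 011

ddcdccdad

Read left to right; each codeword is recognised as soon as it completes (prefix code):
  011→d | 011→d | 010→c | 011→d | 010→c | 010→c | 011→d | 00→a | 011→d
Decoded message: ddcdccdad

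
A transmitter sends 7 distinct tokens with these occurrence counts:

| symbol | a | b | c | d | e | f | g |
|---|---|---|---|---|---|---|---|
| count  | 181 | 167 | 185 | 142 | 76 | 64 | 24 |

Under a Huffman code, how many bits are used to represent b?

Build the tree from the bottom:
combine g(24), f(64) → 88
combine e(76), 88 → 164
combine d(142), 164 → 306
combine b(167), a(181) → 348
combine c(185), 306 → 491
combine 348, 491 → 839
b sits 2 levels below the root, so its codeword is 2 bits.

2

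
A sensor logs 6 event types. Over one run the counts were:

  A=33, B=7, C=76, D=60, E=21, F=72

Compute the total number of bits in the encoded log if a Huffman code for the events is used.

Greedily combine the two least-frequent nodes:
B(7) + E(21) → 28
28 + A(33) → 61
D(60) + 61 → 121
F(72) + C(76) → 148
121 + 148 → 269
Each symbol's bit-cost is frequency × depth; summing gives 627 bits (equivalently 28 + 61 + 121 + 148 + 269).

627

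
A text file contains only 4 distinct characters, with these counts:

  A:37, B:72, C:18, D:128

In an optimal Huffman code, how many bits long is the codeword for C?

3

Repeatedly merge the two smallest:
combine C(18), A(37) → 55
combine 55, B(72) → 127
combine 127, D(128) → 255
The subtree containing C is merged 3 times, so code length = 3.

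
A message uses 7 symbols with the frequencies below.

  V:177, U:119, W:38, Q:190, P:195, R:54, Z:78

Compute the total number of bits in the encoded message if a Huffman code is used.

2253

Greedily combine the two least-frequent nodes:
merge W(38) and R(54): 92
merge Z(78) and 92: 170
merge U(119) and 170: 289
merge V(177) and Q(190): 367
merge P(195) and 289: 484
merge 367 and 484: 851
Each symbol's bit-cost is frequency × depth; summing gives 2253 bits (equivalently 92 + 170 + 289 + 367 + 484 + 851).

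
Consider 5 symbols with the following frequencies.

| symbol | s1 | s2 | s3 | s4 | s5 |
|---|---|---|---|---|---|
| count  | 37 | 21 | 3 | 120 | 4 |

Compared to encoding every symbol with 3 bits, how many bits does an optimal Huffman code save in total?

Fixed-length: 3 bits × 185 symbols = 555 bits.
Huffman merges:
combine s3(3), s5(4) → 7
combine 7, s2(21) → 28
combine 28, s1(37) → 65
combine 65, s4(120) → 185
Huffman total = 7 + 28 + 65 + 185 = 285 bits.
Saving = 555 − 285 = 270 bits.

270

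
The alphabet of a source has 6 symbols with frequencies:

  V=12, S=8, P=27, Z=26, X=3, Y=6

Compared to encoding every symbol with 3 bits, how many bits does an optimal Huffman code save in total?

Fixed-length: 3 bits × 82 symbols = 246 bits.
Huffman merges:
combine X(3), Y(6) → 9
combine S(8), 9 → 17
combine V(12), 17 → 29
combine Z(26), P(27) → 53
combine 29, 53 → 82
Huffman total = 9 + 17 + 29 + 53 + 82 = 190 bits.
Saving = 246 − 190 = 56 bits.

56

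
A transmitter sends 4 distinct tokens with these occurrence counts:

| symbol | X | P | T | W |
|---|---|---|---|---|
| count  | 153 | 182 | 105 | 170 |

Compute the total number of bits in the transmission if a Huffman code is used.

1220

Greedily combine the two least-frequent nodes:
merge T(105) and X(153): 258
merge W(170) and P(182): 352
merge 258 and 352: 610
The encoded length is the sum of every internal node's weight: 258 + 352 + 610 = 1220 bits.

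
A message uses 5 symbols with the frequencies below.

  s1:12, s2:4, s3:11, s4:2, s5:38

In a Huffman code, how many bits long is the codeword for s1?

Repeatedly merge the two smallest:
s4(2) + s2(4) → 6
6 + s3(11) → 17
s1(12) + 17 → 29
29 + s5(38) → 67
The subtree containing s1 is merged 2 times, so code length = 2.

2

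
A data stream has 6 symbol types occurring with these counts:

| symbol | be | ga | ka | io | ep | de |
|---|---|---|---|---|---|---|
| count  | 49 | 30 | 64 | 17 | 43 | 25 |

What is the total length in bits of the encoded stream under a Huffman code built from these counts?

Build the Huffman tree bottom-up:
merge io(17) and de(25): 42
merge ga(30) and 42: 72
merge ep(43) and be(49): 92
merge ka(64) and 72: 136
merge 92 and 136: 228
The encoded length is the sum of every internal node's weight: 42 + 72 + 92 + 136 + 228 = 570 bits.

570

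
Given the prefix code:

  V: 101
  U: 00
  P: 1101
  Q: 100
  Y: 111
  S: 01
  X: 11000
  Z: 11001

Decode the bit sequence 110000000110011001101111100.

Read left to right; each codeword is recognised as soon as it completes (prefix code):
  11000→X | 00→U | 00→U | 11001→Z | 100→Q | 1101→P | 111→Y | 100→Q
Decoded message: XUUZQPYQ

XUUZQPYQ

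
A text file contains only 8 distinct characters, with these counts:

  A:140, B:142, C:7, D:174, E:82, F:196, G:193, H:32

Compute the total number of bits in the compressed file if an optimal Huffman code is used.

2669

Greedily combine the two least-frequent nodes:
merge C(7) and H(32): 39
merge 39 and E(82): 121
merge 121 and A(140): 261
merge B(142) and D(174): 316
merge G(193) and F(196): 389
merge 261 and 316: 577
merge 389 and 577: 966
Total encoded bits = sum of merged weights = 39 + 121 + 261 + 316 + 389 + 577 + 966 = 2669.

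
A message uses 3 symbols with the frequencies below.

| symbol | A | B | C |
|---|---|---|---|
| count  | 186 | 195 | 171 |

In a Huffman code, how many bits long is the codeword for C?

Huffman merges, smallest pair first:
combine C(171), A(186) → 357
combine B(195), 357 → 552
The subtree containing C is merged 2 times, so code length = 2.

2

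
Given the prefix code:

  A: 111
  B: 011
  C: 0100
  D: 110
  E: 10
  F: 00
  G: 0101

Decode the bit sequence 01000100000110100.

Read left to right; each codeword is recognised as soon as it completes (prefix code):
  0100→C | 0100→C | 00→F | 011→B | 0100→C
Decoded message: CCFBC

CCFBC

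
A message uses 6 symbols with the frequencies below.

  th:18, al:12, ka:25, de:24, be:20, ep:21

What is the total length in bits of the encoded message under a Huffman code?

311

Build the Huffman tree bottom-up:
al(12) + th(18) → 30
be(20) + ep(21) → 41
de(24) + ka(25) → 49
30 + 41 → 71
49 + 71 → 120
Each symbol's bit-cost is frequency × depth; summing gives 311 bits (equivalently 30 + 41 + 49 + 71 + 120).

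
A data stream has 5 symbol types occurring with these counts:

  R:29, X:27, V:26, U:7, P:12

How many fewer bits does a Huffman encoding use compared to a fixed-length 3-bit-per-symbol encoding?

82

Fixed-length: 3 bits × 101 symbols = 303 bits.
Huffman merges:
U(7) + P(12) → 19
19 + V(26) → 45
X(27) + R(29) → 56
45 + 56 → 101
Huffman total = 19 + 45 + 56 + 101 = 221 bits.
Saving = 303 − 221 = 82 bits.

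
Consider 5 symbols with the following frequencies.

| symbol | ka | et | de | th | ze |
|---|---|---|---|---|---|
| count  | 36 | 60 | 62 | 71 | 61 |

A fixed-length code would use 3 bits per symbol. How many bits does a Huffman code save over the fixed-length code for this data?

Fixed-length: 3 bits × 290 symbols = 870 bits.
Huffman merges:
ka(36) + et(60) → 96
ze(61) + de(62) → 123
th(71) + 96 → 167
123 + 167 → 290
Huffman total = 96 + 123 + 167 + 290 = 676 bits.
Saving = 870 − 676 = 194 bits.

194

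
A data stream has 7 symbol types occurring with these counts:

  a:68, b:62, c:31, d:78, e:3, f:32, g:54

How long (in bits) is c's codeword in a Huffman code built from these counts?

4

Build the tree from the bottom:
combine e(3), c(31) → 34
combine f(32), 34 → 66
combine g(54), b(62) → 116
combine 66, a(68) → 134
combine d(78), 116 → 194
combine 134, 194 → 328
c sits 4 levels below the root, so its codeword is 4 bits.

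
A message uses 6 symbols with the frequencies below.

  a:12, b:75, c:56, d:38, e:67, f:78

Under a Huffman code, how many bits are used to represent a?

4

Huffman merges, smallest pair first:
combine a(12), d(38) → 50
combine 50, c(56) → 106
combine e(67), b(75) → 142
combine f(78), 106 → 184
combine 142, 184 → 326
a's leaf is at depth 4, giving a 4-bit codeword.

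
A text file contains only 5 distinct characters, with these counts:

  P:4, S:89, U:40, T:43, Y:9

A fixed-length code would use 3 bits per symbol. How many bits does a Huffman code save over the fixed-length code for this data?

Fixed-length: 3 bits × 185 symbols = 555 bits.
Huffman merges:
P(4) + Y(9) → 13
13 + U(40) → 53
T(43) + 53 → 96
S(89) + 96 → 185
Huffman total = 13 + 53 + 96 + 185 = 347 bits.
Saving = 555 − 347 = 208 bits.

208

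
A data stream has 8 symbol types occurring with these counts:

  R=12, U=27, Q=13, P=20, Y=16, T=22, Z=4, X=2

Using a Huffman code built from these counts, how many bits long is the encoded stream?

Merge the two smallest weights repeatedly:
merge X(2) and Z(4): 6
merge 6 and R(12): 18
merge Q(13) and Y(16): 29
merge 18 and P(20): 38
merge T(22) and U(27): 49
merge 29 and 38: 67
merge 49 and 67: 116
Total encoded bits = sum of merged weights = 6 + 18 + 29 + 38 + 49 + 67 + 116 = 323.

323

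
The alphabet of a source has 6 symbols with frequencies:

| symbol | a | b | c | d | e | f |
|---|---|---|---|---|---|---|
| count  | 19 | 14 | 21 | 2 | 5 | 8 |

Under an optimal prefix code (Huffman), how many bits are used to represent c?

2

Huffman merges, smallest pair first:
merge d(2) and e(5): 7
merge 7 and f(8): 15
merge b(14) and 15: 29
merge a(19) and c(21): 40
merge 29 and 40: 69
c's leaf is at depth 2, giving a 2-bit codeword.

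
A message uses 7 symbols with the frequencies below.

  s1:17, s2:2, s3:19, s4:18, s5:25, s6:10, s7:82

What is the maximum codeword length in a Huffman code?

5

Merge the two lowest-weight nodes at each step:
combine s2(2), s6(10) → 12
combine 12, s1(17) → 29
combine s4(18), s3(19) → 37
combine s5(25), 29 → 54
combine 37, 54 → 91
combine s7(82), 91 → 173
The rarest symbols sit at the bottom; the longest codeword is 5 bits.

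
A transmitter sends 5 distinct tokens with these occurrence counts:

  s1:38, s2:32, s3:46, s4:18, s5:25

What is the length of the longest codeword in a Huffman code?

Merge the two lowest-weight nodes at each step:
merge s4(18) and s5(25): 43
merge s2(32) and s1(38): 70
merge 43 and s3(46): 89
merge 70 and 89: 159
The first pair merged (s4, s5) ends up deepest, at depth 3.

3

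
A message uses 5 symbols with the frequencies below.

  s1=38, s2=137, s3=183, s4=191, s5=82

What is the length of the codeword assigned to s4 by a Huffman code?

Build the tree from the bottom:
s1(38) + s5(82) → 120
120 + s2(137) → 257
s3(183) + s4(191) → 374
257 + 374 → 631
The subtree containing s4 is merged 2 times, so code length = 2.

2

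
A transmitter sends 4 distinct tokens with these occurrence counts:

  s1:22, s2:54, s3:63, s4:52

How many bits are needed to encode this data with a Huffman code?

382

Greedily combine the two least-frequent nodes:
combine s1(22), s4(52) → 74
combine s2(54), s3(63) → 117
combine 74, 117 → 191
Each symbol's bit-cost is frequency × depth; summing gives 382 bits (equivalently 74 + 117 + 191).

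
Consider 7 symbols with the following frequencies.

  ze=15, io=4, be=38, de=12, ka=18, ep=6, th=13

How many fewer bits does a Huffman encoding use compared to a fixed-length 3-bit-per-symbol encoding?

46

Fixed-length: 3 bits × 106 symbols = 318 bits.
Huffman merges:
combine io(4), ep(6) → 10
combine 10, de(12) → 22
combine th(13), ze(15) → 28
combine ka(18), 22 → 40
combine 28, be(38) → 66
combine 40, 66 → 106
Huffman total = 10 + 22 + 28 + 40 + 66 + 106 = 272 bits.
Saving = 318 − 272 = 46 bits.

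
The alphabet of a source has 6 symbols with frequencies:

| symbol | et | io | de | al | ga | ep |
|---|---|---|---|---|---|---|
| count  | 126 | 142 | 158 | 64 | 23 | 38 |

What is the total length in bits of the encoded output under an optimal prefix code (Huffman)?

1288

Merge the two smallest weights repeatedly:
merge ga(23) and ep(38): 61
merge 61 and al(64): 125
merge 125 and et(126): 251
merge io(142) and de(158): 300
merge 251 and 300: 551
Total encoded bits = sum of merged weights = 61 + 125 + 251 + 300 + 551 = 1288.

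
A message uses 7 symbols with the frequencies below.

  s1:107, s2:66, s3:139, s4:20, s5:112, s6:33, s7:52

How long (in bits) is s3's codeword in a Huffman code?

2

Huffman merges, smallest pair first:
s4(20) + s6(33) → 53
s7(52) + 53 → 105
s2(66) + 105 → 171
s1(107) + s5(112) → 219
s3(139) + 171 → 310
219 + 310 → 529
s3 sits 2 levels below the root, so its codeword is 2 bits.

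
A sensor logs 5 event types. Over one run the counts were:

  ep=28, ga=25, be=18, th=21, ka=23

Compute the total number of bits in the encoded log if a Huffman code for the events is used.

Greedily combine the two least-frequent nodes:
merge be(18) and th(21): 39
merge ka(23) and ga(25): 48
merge ep(28) and 39: 67
merge 48 and 67: 115
Total encoded bits = sum of merged weights = 39 + 48 + 67 + 115 = 269.

269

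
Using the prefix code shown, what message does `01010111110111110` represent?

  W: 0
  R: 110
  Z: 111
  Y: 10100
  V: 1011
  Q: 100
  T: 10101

Read left to right; each codeword is recognised as soon as it completes (prefix code):
  0→W | 10101→T | 111→Z | 1011→V | 111→Z | 0→W
Decoded message: WTZVZW

WTZVZW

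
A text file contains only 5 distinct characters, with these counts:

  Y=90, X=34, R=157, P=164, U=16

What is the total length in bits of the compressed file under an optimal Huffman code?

948

Greedily combine the two least-frequent nodes:
merge U(16) and X(34): 50
merge 50 and Y(90): 140
merge 140 and R(157): 297
merge P(164) and 297: 461
Total encoded bits = sum of merged weights = 50 + 140 + 297 + 461 = 948.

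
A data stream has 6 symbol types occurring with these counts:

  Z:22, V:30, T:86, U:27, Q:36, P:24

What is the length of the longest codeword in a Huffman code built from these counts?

Merge the two lowest-weight nodes at each step:
Z(22) + P(24) → 46
U(27) + V(30) → 57
Q(36) + 46 → 82
57 + 82 → 139
T(86) + 139 → 225
The first pair merged (Z, P) ends up deepest, at depth 4.

4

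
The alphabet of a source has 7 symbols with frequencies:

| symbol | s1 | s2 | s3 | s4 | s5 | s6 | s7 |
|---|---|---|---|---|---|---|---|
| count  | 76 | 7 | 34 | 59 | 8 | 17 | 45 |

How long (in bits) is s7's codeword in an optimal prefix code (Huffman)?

Repeatedly merge the two smallest:
merge s2(7) and s5(8): 15
merge 15 and s6(17): 32
merge 32 and s3(34): 66
merge s7(45) and s4(59): 104
merge 66 and s1(76): 142
merge 104 and 142: 246
The subtree containing s7 is merged 2 times, so code length = 2.

2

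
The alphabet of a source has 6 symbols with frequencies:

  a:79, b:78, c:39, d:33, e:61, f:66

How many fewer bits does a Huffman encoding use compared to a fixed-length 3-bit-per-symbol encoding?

157

Fixed-length: 3 bits × 356 symbols = 1068 bits.
Huffman merges:
merge d(33) and c(39): 72
merge e(61) and f(66): 127
merge 72 and b(78): 150
merge a(79) and 127: 206
merge 150 and 206: 356
Huffman total = 72 + 127 + 150 + 206 + 356 = 911 bits.
Saving = 1068 − 911 = 157 bits.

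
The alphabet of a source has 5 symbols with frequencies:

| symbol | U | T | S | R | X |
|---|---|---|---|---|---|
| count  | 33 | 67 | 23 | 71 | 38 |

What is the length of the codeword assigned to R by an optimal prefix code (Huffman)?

2

Huffman merges, smallest pair first:
S(23) + U(33) → 56
X(38) + 56 → 94
T(67) + R(71) → 138
94 + 138 → 232
R's leaf is at depth 2, giving a 2-bit codeword.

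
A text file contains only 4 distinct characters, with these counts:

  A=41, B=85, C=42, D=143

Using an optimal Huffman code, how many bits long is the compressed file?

562

Greedily combine the two least-frequent nodes:
combine A(41), C(42) → 83
combine 83, B(85) → 168
combine D(143), 168 → 311
Each symbol's bit-cost is frequency × depth; summing gives 562 bits (equivalently 83 + 168 + 311).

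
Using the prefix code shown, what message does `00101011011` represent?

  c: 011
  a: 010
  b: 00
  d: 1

bdaddc

Read left to right; each codeword is recognised as soon as it completes (prefix code):
  00→b | 1→d | 010→a | 1→d | 1→d | 011→c
Decoded message: bdaddc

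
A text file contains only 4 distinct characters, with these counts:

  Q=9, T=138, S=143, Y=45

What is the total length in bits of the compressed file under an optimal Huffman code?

Build the Huffman tree bottom-up:
Q(9) + Y(45) → 54
54 + T(138) → 192
S(143) + 192 → 335
The encoded length is the sum of every internal node's weight: 54 + 192 + 335 = 581 bits.

581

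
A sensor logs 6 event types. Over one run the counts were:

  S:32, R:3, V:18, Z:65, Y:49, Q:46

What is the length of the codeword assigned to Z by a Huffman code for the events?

2

Build the tree from the bottom:
R(3) + V(18) → 21
21 + S(32) → 53
Q(46) + Y(49) → 95
53 + Z(65) → 118
95 + 118 → 213
Z sits 2 levels below the root, so its codeword is 2 bits.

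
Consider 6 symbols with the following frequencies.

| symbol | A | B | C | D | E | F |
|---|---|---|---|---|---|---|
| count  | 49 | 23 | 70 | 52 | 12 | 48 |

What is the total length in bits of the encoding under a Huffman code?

626

Greedily combine the two least-frequent nodes:
E(12) + B(23) → 35
35 + F(48) → 83
A(49) + D(52) → 101
C(70) + 83 → 153
101 + 153 → 254
Total encoded bits = sum of merged weights = 35 + 83 + 101 + 153 + 254 = 626.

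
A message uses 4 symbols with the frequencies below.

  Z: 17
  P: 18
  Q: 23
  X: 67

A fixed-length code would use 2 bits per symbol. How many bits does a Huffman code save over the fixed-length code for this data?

32

Fixed-length: 2 bits × 125 symbols = 250 bits.
Huffman merges:
merge Z(17) and P(18): 35
merge Q(23) and 35: 58
merge 58 and X(67): 125
Huffman total = 35 + 58 + 125 = 218 bits.
Saving = 250 − 218 = 32 bits.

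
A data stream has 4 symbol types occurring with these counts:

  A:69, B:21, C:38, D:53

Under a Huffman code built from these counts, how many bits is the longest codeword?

3

Merge the two lowest-weight nodes at each step:
combine B(21), C(38) → 59
combine D(53), 59 → 112
combine A(69), 112 → 181
The rarest symbols sit at the bottom; the longest codeword is 3 bits.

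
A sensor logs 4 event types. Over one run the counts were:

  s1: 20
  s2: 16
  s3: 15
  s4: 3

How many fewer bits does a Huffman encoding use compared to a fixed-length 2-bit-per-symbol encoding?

Fixed-length: 2 bits × 54 symbols = 108 bits.
Huffman merges:
combine s4(3), s3(15) → 18
combine s2(16), 18 → 34
combine s1(20), 34 → 54
Huffman total = 18 + 34 + 54 = 106 bits.
Saving = 108 − 106 = 2 bits.

2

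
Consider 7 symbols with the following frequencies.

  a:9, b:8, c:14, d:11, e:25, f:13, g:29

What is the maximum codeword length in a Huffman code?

4

Merge the two lowest-weight nodes at each step:
b(8) + a(9) → 17
d(11) + f(13) → 24
c(14) + 17 → 31
24 + e(25) → 49
g(29) + 31 → 60
49 + 60 → 109
The first pair merged (b, a) ends up deepest, at depth 4.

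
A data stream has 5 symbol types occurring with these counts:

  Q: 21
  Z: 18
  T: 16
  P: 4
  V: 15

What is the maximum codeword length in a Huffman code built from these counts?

3

Merge the two lowest-weight nodes at each step:
P(4) + V(15) → 19
T(16) + Z(18) → 34
19 + Q(21) → 40
34 + 40 → 74
Maximum depth reached is 3.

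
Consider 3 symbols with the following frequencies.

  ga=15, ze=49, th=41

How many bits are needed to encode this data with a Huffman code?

161

Build the Huffman tree bottom-up:
combine ga(15), th(41) → 56
combine ze(49), 56 → 105
Each symbol's bit-cost is frequency × depth; summing gives 161 bits (equivalently 56 + 105).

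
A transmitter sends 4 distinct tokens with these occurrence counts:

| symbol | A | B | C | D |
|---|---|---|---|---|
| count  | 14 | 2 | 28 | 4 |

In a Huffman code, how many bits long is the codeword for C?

1

Huffman merges, smallest pair first:
combine B(2), D(4) → 6
combine 6, A(14) → 20
combine 20, C(28) → 48
C sits one level below the root: a 1-bit codeword.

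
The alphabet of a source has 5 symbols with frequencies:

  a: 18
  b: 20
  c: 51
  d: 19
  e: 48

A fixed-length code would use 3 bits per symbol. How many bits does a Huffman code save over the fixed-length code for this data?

119

Fixed-length: 3 bits × 156 symbols = 468 bits.
Huffman merges:
combine a(18), d(19) → 37
combine b(20), 37 → 57
combine e(48), c(51) → 99
combine 57, 99 → 156
Huffman total = 37 + 57 + 99 + 156 = 349 bits.
Saving = 468 − 349 = 119 bits.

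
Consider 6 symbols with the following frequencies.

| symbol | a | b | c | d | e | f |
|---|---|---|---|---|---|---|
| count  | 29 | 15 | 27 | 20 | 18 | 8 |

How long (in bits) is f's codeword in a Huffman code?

3

Huffman merges, smallest pair first:
f(8) + b(15) → 23
e(18) + d(20) → 38
23 + c(27) → 50
a(29) + 38 → 67
50 + 67 → 117
f sits 3 levels below the root, so its codeword is 3 bits.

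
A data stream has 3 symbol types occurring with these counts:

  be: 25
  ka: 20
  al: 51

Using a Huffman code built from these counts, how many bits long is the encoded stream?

Greedily combine the two least-frequent nodes:
merge ka(20) and be(25): 45
merge 45 and al(51): 96
The encoded length is the sum of every internal node's weight: 45 + 96 = 141 bits.

141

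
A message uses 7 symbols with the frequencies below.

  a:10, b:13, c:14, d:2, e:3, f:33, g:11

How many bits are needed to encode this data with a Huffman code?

212

Merge the two smallest weights repeatedly:
combine d(2), e(3) → 5
combine 5, a(10) → 15
combine g(11), b(13) → 24
combine c(14), 15 → 29
combine 24, 29 → 53
combine f(33), 53 → 86
Total encoded bits = sum of merged weights = 5 + 15 + 24 + 29 + 53 + 86 = 212.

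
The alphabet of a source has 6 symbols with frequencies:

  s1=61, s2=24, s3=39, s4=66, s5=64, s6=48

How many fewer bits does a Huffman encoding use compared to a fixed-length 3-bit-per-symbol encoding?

130

Fixed-length: 3 bits × 302 symbols = 906 bits.
Huffman merges:
s2(24) + s3(39) → 63
s6(48) + s1(61) → 109
63 + s5(64) → 127
s4(66) + 109 → 175
127 + 175 → 302
Huffman total = 63 + 109 + 127 + 175 + 302 = 776 bits.
Saving = 906 − 776 = 130 bits.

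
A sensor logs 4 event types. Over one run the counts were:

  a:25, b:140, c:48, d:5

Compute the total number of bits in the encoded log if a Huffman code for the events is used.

Merge the two smallest weights repeatedly:
combine d(5), a(25) → 30
combine 30, c(48) → 78
combine 78, b(140) → 218
Each symbol's bit-cost is frequency × depth; summing gives 326 bits (equivalently 30 + 78 + 218).

326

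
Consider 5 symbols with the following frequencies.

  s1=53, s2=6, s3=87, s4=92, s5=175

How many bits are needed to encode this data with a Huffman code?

856

Merge the two smallest weights repeatedly:
s2(6) + s1(53) → 59
59 + s3(87) → 146
s4(92) + 146 → 238
s5(175) + 238 → 413
Each symbol's bit-cost is frequency × depth; summing gives 856 bits (equivalently 59 + 146 + 238 + 413).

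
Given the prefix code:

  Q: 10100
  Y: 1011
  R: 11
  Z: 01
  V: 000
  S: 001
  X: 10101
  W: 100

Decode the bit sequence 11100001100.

Read left to right; each codeword is recognised as soon as it completes (prefix code):
  11→R | 100→W | 001→S | 100→W
Decoded message: RWSW

RWSW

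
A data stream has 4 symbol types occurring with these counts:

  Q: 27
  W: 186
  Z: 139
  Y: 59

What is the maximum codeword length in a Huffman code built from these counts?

Merge the two lowest-weight nodes at each step:
merge Q(27) and Y(59): 86
merge 86 and Z(139): 225
merge W(186) and 225: 411
The rarest symbols sit at the bottom; the longest codeword is 3 bits.

3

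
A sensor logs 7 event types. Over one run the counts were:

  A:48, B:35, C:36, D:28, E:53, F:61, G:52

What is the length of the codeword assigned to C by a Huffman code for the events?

Build the tree from the bottom:
combine D(28), B(35) → 63
combine C(36), A(48) → 84
combine G(52), E(53) → 105
combine F(61), 63 → 124
combine 84, 105 → 189
combine 124, 189 → 313
The subtree containing C is merged 3 times, so code length = 3.

3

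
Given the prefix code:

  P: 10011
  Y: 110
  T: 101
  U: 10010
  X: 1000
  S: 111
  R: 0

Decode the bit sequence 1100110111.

Read left to right; each codeword is recognised as soon as it completes (prefix code):
  110→Y | 0→R | 110→Y | 111→S
Decoded message: YRYS

YRYS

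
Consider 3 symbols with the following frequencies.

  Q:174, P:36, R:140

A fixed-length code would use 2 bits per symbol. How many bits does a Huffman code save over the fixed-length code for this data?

Fixed-length: 2 bits × 350 symbols = 700 bits.
Huffman merges:
combine P(36), R(140) → 176
combine Q(174), 176 → 350
Huffman total = 176 + 350 = 526 bits.
Saving = 700 − 526 = 174 bits.

174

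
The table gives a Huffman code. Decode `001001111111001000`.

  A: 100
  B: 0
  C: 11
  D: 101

BBACCCAAB

Read left to right; each codeword is recognised as soon as it completes (prefix code):
  0→B | 0→B | 100→A | 11→C | 11→C | 11→C | 100→A | 100→A | 0→B
Decoded message: BBACCCAAB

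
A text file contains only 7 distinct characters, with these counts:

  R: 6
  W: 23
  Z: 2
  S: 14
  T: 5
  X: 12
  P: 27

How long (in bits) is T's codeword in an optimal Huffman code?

Build the tree from the bottom:
merge Z(2) and T(5): 7
merge R(6) and 7: 13
merge X(12) and 13: 25
merge S(14) and W(23): 37
merge 25 and P(27): 52
merge 37 and 52: 89
T sits 5 levels below the root, so its codeword is 5 bits.

5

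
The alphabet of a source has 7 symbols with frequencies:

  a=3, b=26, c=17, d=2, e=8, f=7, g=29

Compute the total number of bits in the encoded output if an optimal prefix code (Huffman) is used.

221

Greedily combine the two least-frequent nodes:
merge d(2) and a(3): 5
merge 5 and f(7): 12
merge e(8) and 12: 20
merge c(17) and 20: 37
merge b(26) and g(29): 55
merge 37 and 55: 92
Each symbol's bit-cost is frequency × depth; summing gives 221 bits (equivalently 5 + 12 + 20 + 37 + 55 + 92).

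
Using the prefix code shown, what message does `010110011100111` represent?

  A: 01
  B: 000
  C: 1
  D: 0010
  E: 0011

AACECEC

Read left to right; each codeword is recognised as soon as it completes (prefix code):
  01→A | 01→A | 1→C | 0011→E | 1→C | 0011→E | 1→C
Decoded message: AACECEC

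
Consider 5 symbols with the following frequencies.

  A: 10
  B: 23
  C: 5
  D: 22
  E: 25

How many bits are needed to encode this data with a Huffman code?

185

Merge the two smallest weights repeatedly:
merge C(5) and A(10): 15
merge 15 and D(22): 37
merge B(23) and E(25): 48
merge 37 and 48: 85
Total encoded bits = sum of merged weights = 15 + 37 + 48 + 85 = 185.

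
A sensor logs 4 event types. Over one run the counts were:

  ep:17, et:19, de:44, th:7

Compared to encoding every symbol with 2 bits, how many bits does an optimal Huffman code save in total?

20

Fixed-length: 2 bits × 87 symbols = 174 bits.
Huffman merges:
merge th(7) and ep(17): 24
merge et(19) and 24: 43
merge 43 and de(44): 87
Huffman total = 24 + 43 + 87 = 154 bits.
Saving = 174 − 154 = 20 bits.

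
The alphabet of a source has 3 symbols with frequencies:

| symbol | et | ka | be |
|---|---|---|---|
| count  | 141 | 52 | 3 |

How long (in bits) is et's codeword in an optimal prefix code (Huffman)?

Repeatedly merge the two smallest:
be(3) + ka(52) → 55
55 + et(141) → 196
et sits one level below the root: a 1-bit codeword.

1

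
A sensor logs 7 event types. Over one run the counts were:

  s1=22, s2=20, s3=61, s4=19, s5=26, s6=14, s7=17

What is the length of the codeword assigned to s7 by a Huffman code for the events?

Repeatedly merge the two smallest:
combine s6(14), s7(17) → 31
combine s4(19), s2(20) → 39
combine s1(22), s5(26) → 48
combine 31, 39 → 70
combine 48, s3(61) → 109
combine 70, 109 → 179
s7 sits 3 levels below the root, so its codeword is 3 bits.

3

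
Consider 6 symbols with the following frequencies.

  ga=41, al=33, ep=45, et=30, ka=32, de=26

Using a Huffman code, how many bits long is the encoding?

Build the Huffman tree bottom-up:
merge de(26) and et(30): 56
merge ka(32) and al(33): 65
merge ga(41) and ep(45): 86
merge 56 and 65: 121
merge 86 and 121: 207
The encoded length is the sum of every internal node's weight: 56 + 65 + 86 + 121 + 207 = 535 bits.

535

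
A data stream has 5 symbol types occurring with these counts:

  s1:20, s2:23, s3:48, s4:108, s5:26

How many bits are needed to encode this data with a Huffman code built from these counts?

454

Merge the two smallest weights repeatedly:
merge s1(20) and s2(23): 43
merge s5(26) and 43: 69
merge s3(48) and 69: 117
merge s4(108) and 117: 225
Each symbol's bit-cost is frequency × depth; summing gives 454 bits (equivalently 43 + 69 + 117 + 225).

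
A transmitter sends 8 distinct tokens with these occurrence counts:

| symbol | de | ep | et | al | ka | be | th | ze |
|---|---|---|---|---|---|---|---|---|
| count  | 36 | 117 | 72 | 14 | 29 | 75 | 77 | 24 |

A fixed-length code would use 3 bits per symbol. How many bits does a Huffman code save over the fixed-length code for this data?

Fixed-length: 3 bits × 444 symbols = 1332 bits.
Huffman merges:
al(14) + ze(24) → 38
ka(29) + de(36) → 65
38 + 65 → 103
et(72) + be(75) → 147
th(77) + 103 → 180
ep(117) + 147 → 264
180 + 264 → 444
Huffman total = 38 + 65 + 103 + 147 + 180 + 264 + 444 = 1241 bits.
Saving = 1332 − 1241 = 91 bits.

91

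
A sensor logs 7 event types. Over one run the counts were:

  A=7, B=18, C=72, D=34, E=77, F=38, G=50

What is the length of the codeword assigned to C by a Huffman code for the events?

Repeatedly merge the two smallest:
merge A(7) and B(18): 25
merge 25 and D(34): 59
merge F(38) and G(50): 88
merge 59 and C(72): 131
merge E(77) and 88: 165
merge 131 and 165: 296
C's leaf is at depth 2, giving a 2-bit codeword.

2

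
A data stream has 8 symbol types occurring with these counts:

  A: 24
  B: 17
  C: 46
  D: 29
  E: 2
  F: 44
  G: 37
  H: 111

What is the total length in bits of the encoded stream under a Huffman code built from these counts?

Merge the two smallest weights repeatedly:
combine E(2), B(17) → 19
combine 19, A(24) → 43
combine D(29), G(37) → 66
combine 43, F(44) → 87
combine C(46), 66 → 112
combine 87, H(111) → 198
combine 112, 198 → 310
Total encoded bits = sum of merged weights = 19 + 43 + 66 + 87 + 112 + 198 + 310 = 835.

835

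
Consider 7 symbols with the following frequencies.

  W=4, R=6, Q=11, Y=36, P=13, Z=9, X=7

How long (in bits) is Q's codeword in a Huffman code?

Huffman merges, smallest pair first:
W(4) + R(6) → 10
X(7) + Z(9) → 16
10 + Q(11) → 21
P(13) + 16 → 29
21 + 29 → 50
Y(36) + 50 → 86
Q's leaf is at depth 3, giving a 3-bit codeword.

3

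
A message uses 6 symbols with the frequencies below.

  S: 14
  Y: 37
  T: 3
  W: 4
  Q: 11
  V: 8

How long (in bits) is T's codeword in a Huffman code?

4

Build the tree from the bottom:
combine T(3), W(4) → 7
combine 7, V(8) → 15
combine Q(11), S(14) → 25
combine 15, 25 → 40
combine Y(37), 40 → 77
T's leaf is at depth 4, giving a 4-bit codeword.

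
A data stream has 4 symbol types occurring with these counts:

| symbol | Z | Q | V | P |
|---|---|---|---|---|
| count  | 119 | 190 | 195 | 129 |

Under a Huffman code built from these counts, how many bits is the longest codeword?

Merge the two lowest-weight nodes at each step:
combine Z(119), P(129) → 248
combine Q(190), V(195) → 385
combine 248, 385 → 633
Maximum depth reached is 2.

2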